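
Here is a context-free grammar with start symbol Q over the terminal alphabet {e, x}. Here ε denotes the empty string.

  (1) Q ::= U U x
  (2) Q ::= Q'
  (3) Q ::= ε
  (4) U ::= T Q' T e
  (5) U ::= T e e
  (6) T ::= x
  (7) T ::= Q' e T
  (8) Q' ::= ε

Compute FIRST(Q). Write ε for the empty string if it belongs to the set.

{ε, e, x}

FIRST(Q') = {ε}
FIRST(T) = {e, x}  (via Q' e T)
FIRST(U) = {e, x}  (via T Q' T e, T e e)
FIRST(Q) = {ε, e, x}  (via U U x, Q')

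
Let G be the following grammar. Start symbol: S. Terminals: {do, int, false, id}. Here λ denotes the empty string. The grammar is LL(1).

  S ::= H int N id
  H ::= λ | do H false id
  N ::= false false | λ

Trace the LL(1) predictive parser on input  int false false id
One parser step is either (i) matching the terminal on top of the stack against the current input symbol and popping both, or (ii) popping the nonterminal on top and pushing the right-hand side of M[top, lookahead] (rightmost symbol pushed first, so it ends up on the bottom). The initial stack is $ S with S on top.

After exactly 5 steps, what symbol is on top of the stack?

false

step 1: stack=$ S  input=int false false id $  — expand S ::= H int N id
step 2: stack=$ id N int H  input=int false false id $  — expand H ::= λ
step 3: stack=$ id N int  input=int false false id $  — match int
step 4: stack=$ id N  input=false false id $  — expand N ::= false false
step 5: stack=$ id false false  input=false false id $  — match false
Stack after step 5: $ id false (top = false).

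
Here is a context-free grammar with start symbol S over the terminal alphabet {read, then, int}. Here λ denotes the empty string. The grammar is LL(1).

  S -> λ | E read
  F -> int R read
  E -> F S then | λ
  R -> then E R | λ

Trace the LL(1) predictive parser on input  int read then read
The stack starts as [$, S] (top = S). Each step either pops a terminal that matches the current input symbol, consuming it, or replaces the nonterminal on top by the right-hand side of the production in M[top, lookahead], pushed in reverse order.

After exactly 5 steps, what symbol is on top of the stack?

step 1: stack=$ S  input=int read then read $  — expand S -> E read
step 2: stack=$ read E  input=int read then read $  — expand E -> F S then
step 3: stack=$ read then S F  input=int read then read $  — expand F -> int R read
step 4: stack=$ read then S read R int  input=int read then read $  — match int
step 5: stack=$ read then S read R  input=read then read $  — expand R -> λ
Stack after step 5: $ read then S read (top = read).

read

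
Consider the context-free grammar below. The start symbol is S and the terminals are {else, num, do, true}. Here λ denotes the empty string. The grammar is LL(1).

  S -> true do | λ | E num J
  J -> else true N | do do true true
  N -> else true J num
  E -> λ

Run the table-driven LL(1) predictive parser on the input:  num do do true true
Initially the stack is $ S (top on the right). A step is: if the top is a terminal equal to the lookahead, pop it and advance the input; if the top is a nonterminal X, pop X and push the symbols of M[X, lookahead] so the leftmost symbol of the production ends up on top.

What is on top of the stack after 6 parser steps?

     Stack              Input                  Action
  1  $ S                num do do true true $  expand S -> E num J
  2  $ J num E          num do do true true $  expand E -> λ
  3  $ J num            num do do true true $  match num
  4  $ J                do do true true $      expand J -> do do true true
  5  $ true true do do  do do true true $      match do
  6  $ true true do     do true true $         match do
Stack after step 6: $ true true (top = true).

true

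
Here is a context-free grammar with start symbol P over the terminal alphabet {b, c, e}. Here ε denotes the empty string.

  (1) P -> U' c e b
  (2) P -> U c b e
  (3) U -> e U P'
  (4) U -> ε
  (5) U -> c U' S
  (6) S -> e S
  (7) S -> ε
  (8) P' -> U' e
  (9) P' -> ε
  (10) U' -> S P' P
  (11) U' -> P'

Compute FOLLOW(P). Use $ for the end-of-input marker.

{$, c, e}

FIRST(U) = {ε, c, e}
FIRST(S) = {ε, e}
FIRST(P) = {c, e}  (via U' c e b, U c b e)
FIRST(P') = {ε, c, e}  (via U' e)
FIRST(U') = {ε, c, e}  (via S P' P, P')
FOLLOW(P) includes $ since P is the start symbol.
FOLLOW(U): in P->U c b e, U is followed by c b e with FIRST {c}; in U->e U P', U is followed by P' with FIRST {ε, c, e}; in U->e U P', the suffix after U is nullable (adds nothing new). Thus FOLLOW(U) = {c, e}.
FOLLOW(S): in U->c U' S, the suffix after S is empty, so FOLLOW(S) ⊇ FOLLOW(U) = {c, e}; in S->e S, the suffix after S is empty (adds nothing new); in U'->S P' P, S is followed by P' P with FIRST {c, e}. Thus FOLLOW(S) = {c, e}.
FOLLOW(U'): in P->U' c e b, U' is followed by c e b with FIRST {c}; in U->c U' S, U' is followed by S with FIRST {ε, e}; in U->c U' S, the suffix after U' is nullable, so FOLLOW(U') ⊇ FOLLOW(U) = {c, e}; in P'->U' e, U' is followed by e with FIRST {e}. Thus FOLLOW(U') = {c, e}.
FOLLOW(P): in U'->S P' P, the suffix after P is empty, so FOLLOW(P) ⊇ FOLLOW(U') = {c, e}. Thus FOLLOW(P) = {$, c, e}.
FOLLOW(P'): in U->e U P', the suffix after P' is empty, so FOLLOW(P') ⊇ FOLLOW(U) = {c, e}; in U'->S P' P, P' is followed by P with FIRST {c, e}; in U'->P', the suffix after P' is empty, so FOLLOW(P') ⊇ FOLLOW(U') = {c, e}. Thus FOLLOW(P') = {c, e}.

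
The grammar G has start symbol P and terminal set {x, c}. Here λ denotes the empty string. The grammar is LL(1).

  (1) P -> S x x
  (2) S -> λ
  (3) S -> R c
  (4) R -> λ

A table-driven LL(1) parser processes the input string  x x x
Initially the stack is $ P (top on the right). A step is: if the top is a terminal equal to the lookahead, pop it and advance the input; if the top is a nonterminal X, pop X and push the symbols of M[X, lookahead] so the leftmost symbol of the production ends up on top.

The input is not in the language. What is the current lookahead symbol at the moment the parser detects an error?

x

     Stack    Input    Action
  1  $ P      x x x $  expand P -> S x x
  2  $ x x S  x x x $  expand S -> λ
  3  $ x x    x x x $  match x
  4  $ x      x x $    match x
  5  $        x $      error: stack empty but input remains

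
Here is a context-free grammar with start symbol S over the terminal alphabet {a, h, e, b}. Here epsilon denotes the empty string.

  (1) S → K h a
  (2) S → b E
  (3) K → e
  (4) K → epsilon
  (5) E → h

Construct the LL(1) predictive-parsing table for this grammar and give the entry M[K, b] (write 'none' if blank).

FIRST(K): from K→e we get {e}; from K→epsilon we get {epsilon}. So FIRST(K) = {epsilon, e}.
FIRST(E): from E→h we get {h}. So FIRST(E) = {h}.
FIRST(S): from S→K h a we get {e, h}; from S→b E we get {b}. So FIRST(S) = {b, e, h}.
FOLLOW(S) includes $ since S is the start symbol.
FOLLOW(K): in S→K h a, K is followed by h a with FIRST {h}. Thus FOLLOW(K) = {h}.
For K → e: FIRST(e) = {e}, so it goes in M[K, t] for t ∈ {e}.
For K → epsilon: FIRST(epsilon) = {epsilon}, so it goes in M[K, t] for t ∈ {}; since epsilon ∈ FIRST, also for every t ∈ FOLLOW(K) = {h}.
None of these place a production in M[K, b].

none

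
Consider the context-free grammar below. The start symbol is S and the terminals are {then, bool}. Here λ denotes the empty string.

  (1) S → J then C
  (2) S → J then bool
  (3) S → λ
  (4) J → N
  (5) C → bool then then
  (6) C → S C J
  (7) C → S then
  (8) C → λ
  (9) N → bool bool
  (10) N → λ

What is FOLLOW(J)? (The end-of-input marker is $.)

{$, bool, then}

FIRST(N) = {λ, bool}
FIRST(J) = {λ, bool}  (via N)
FIRST(S) = {λ, bool, then}  (via J then C, J then bool)
FIRST(C) = {λ, bool, then}  (via S C J, S then)
FOLLOW(S) includes $ since S is the start symbol.
FOLLOW(S): in C→S C J, S is followed by C J with FIRST {λ, bool, then}; in C→S C J, the suffix after S is nullable, so FOLLOW(S) ⊇ FOLLOW(C) = {$, bool, then}; in C→S then, S is followed by then with FIRST {then}. Thus FOLLOW(S) = {$, bool, then}.
FOLLOW(C): in S→J then C, the suffix after C is empty, so FOLLOW(C) ⊇ FOLLOW(S) = {$, bool, then}; in C→S C J, C is followed by J with FIRST {λ, bool}; in C→S C J, the suffix after C is nullable (adds nothing new). Thus FOLLOW(C) = {$, bool, then}.
FOLLOW(J): in S→J then C, J is followed by then C with FIRST {then}; in S→J then bool, J is followed by then bool with FIRST {then}; in C→S C J, the suffix after J is empty, so FOLLOW(J) ⊇ FOLLOW(C) = {$, bool, then}. Thus FOLLOW(J) = {$, bool, then}.
FOLLOW(N): in J→N, the suffix after N is empty, so FOLLOW(N) ⊇ FOLLOW(J) = {$, bool, then}. Thus FOLLOW(N) = {$, bool, then}.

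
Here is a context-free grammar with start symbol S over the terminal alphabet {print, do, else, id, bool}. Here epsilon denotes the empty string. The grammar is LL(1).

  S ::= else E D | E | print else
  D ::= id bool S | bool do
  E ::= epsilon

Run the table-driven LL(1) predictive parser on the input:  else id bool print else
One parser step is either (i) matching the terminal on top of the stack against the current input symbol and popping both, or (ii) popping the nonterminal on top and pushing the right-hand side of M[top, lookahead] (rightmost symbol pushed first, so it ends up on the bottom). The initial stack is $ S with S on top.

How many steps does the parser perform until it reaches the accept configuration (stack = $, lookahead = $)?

     Stack         Input                      Action
  1  $ S           else id bool print else $  expand S ::= else E D
  2  $ D E else    else id bool print else $  match else
  3  $ D E         id bool print else $       expand E ::= epsilon
  4  $ D           id bool print else $       expand D ::= id bool S
  5  $ S bool id   id bool print else $       match id
  6  $ S bool      bool print else $          match bool
  7  $ S           print else $               expand S ::= print else
  8  $ else print  print else $               match print
  9  $ else        else $                     match else
Accept reached after 9 steps.

9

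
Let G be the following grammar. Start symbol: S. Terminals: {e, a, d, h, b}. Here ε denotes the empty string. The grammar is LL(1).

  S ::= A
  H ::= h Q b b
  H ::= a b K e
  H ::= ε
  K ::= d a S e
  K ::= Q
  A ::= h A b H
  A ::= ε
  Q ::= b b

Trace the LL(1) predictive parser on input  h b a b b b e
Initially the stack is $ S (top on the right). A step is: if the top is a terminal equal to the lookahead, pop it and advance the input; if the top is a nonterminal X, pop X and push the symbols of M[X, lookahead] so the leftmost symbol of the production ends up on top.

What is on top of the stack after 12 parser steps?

e

step 1: stack=$ S  input=h b a b b b e $  — expand S ::= A
step 2: stack=$ A  input=h b a b b b e $  — expand A ::= h A b H
step 3: stack=$ H b A h  input=h b a b b b e $  — match h
step 4: stack=$ H b A  input=b a b b b e $  — expand A ::= ε
step 5: stack=$ H b  input=b a b b b e $  — match b
step 6: stack=$ H  input=a b b b e $  — expand H ::= a b K e
step 7: stack=$ e K b a  input=a b b b e $  — match a
step 8: stack=$ e K b  input=b b b e $  — match b
step 9: stack=$ e K  input=b b e $  — expand K ::= Q
step 10: stack=$ e Q  input=b b e $  — expand Q ::= b b
step 11: stack=$ e b b  input=b b e $  — match b
step 12: stack=$ e b  input=b e $  — match b
Stack after step 12: $ e (top = e).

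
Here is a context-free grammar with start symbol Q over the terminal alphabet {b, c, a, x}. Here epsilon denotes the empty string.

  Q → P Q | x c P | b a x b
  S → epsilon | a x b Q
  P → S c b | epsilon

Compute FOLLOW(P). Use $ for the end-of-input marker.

{$, a, b, c, x}

FIRST(S) = {epsilon, a}
FIRST(P) = {epsilon, a, c}  (via S c b)
FIRST(Q) = {a, b, c, x}  (via P Q)
FOLLOW(Q) includes $ since Q is the start symbol.
FOLLOW(S): in P→S c b, S is followed by c b with FIRST {c}. Thus FOLLOW(S) = {c}.
FOLLOW(Q): in Q→P Q, the suffix after Q is empty (adds nothing new); in S→a x b Q, the suffix after Q is empty, so FOLLOW(Q) ⊇ FOLLOW(S) = {c}. Thus FOLLOW(Q) = {$, c}.
FOLLOW(P): in Q→P Q, P is followed by Q with FIRST {a, b, c, x}; in Q→x c P, the suffix after P is empty, so FOLLOW(P) ⊇ FOLLOW(Q) = {$, c}. Thus FOLLOW(P) = {$, a, b, c, x}.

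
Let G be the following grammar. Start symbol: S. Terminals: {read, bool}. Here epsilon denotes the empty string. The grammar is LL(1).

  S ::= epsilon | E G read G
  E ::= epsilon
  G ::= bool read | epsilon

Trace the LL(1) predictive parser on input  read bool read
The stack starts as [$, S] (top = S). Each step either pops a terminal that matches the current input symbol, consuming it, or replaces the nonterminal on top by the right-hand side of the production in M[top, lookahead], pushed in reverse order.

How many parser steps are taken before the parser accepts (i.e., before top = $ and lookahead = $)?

     Stack         Input             Action
  1  $ S           read bool read $  expand S ::= E G read G
  2  $ G read G E  read bool read $  expand E ::= epsilon
  3  $ G read G    read bool read $  expand G ::= epsilon
  4  $ G read      read bool read $  match read
  5  $ G           bool read $       expand G ::= bool read
  6  $ read bool   bool read $       match bool
  7  $ read        read $            match read
Accept reached after 7 steps.

7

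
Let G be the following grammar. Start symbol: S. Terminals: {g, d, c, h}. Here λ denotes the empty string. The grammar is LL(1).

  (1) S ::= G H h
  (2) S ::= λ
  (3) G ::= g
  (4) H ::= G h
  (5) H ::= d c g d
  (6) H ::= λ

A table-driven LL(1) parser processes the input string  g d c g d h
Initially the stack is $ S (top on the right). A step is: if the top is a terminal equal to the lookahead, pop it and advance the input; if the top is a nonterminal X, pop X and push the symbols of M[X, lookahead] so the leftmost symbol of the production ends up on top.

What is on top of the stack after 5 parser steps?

c

step 1: stack=$ S  input=g d c g d h $  — expand S ::= G H h
step 2: stack=$ h H G  input=g d c g d h $  — expand G ::= g
step 3: stack=$ h H g  input=g d c g d h $  — match g
step 4: stack=$ h H  input=d c g d h $  — expand H ::= d c g d
step 5: stack=$ h d g c d  input=d c g d h $  — match d
Stack after step 5: $ h d g c (top = c).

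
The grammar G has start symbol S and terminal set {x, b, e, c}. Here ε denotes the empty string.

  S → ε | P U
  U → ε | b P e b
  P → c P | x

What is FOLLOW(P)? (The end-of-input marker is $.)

FIRST(U): from U→ε we get {ε}; from U→b P e b we get {b}. So FIRST(U) = {ε, b}.
FIRST(P): from P→c P we get {c}; from P→x we get {x}. So FIRST(P) = {c, x}.
FIRST(S): from S→ε we get {ε}; from S→P U we get {c, x}. So FIRST(S) = {ε, c, x}.
FOLLOW(S) includes $ since S is the start symbol.
FOLLOW(S): S appears on no right-hand side. Thus FOLLOW(S) = {$}.
FOLLOW(U): in S→P U, the suffix after U is empty, so FOLLOW(U) ⊇ FOLLOW(S) = {$}. Thus FOLLOW(U) = {$}.
FOLLOW(P): in S→P U, P is followed by U with FIRST {ε, b}; in S→P U, the suffix after P is nullable, so FOLLOW(P) ⊇ FOLLOW(S) = {$}; in U→b P e b, P is followed by e b with FIRST {e}; in P→c P, the suffix after P is empty (adds nothing new). Thus FOLLOW(P) = {$, b, e}.

{$, b, e}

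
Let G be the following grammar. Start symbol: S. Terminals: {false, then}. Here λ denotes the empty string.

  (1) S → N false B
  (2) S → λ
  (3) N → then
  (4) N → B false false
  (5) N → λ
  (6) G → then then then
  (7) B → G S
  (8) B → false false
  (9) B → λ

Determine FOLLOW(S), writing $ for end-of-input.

{$, false}

FIRST(G) = {then}
FIRST(B) = {λ, false, then}  (via G S)
FIRST(N) = {λ, false, then}  (via B false false)
FIRST(S) = {λ, false, then}  (via N false B)
FOLLOW(S) includes $ since S is the start symbol.
FOLLOW(N): in S→N false B, N is followed by false B with FIRST {false}. Thus FOLLOW(N) = {false}.
FOLLOW(S): in B→G S, the suffix after S is empty, so FOLLOW(S) ⊇ FOLLOW(B) = {$, false}. Thus FOLLOW(S) = {$, false}.
FOLLOW(B): in S→N false B, the suffix after B is empty, so FOLLOW(B) ⊇ FOLLOW(S) = {$, false}; in N→B false false, B is followed by false false with FIRST {false}. Thus FOLLOW(B) = {$, false}.
FOLLOW(G): in B→G S, G is followed by S with FIRST {λ, false, then}; in B→G S, the suffix after G is nullable, so FOLLOW(G) ⊇ FOLLOW(B) = {$, false}. Thus FOLLOW(G) = {$, false, then}.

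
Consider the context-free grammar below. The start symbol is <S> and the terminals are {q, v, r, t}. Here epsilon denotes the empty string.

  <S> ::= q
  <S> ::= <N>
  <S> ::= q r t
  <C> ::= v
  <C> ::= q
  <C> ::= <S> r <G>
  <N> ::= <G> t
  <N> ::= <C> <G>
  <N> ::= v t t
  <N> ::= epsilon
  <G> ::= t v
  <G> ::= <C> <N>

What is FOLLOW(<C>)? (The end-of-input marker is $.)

{$, q, r, t, v}

FIRST(<S>): from <S>::=q we get {q}; from <S>::=<N> we get {epsilon, q, r, t, v}; from <S>::=q r t we get {q}. So FIRST(<S>) = {epsilon, q, r, t, v}.
FIRST(<C>): from <C>::=v we get {v}; from <C>::=q we get {q}; from <C>::=<S> r <G> we get {q, r, t, v}. So FIRST(<C>) = {q, r, t, v}.
FIRST(<G>): from <G>::=t v we get {t}; from <G>::=<C> <N> we get {q, r, t, v}. So FIRST(<G>) = {q, r, t, v}.
FIRST(<N>): from <N>::=<G> t we get {q, r, t, v}; from <N>::=<C> <G> we get {q, r, t, v}; from <N>::=v t t we get {v}; from <N>::=epsilon we get {epsilon}. So FIRST(<N>) = {epsilon, q, r, t, v}.
FOLLOW(<S>) includes $ since <S> is the start symbol.
FOLLOW(<S>): in <C>::=<S> r <G>, <S> is followed by r <G> with FIRST {r}. Thus FOLLOW(<S>) = {$, r}.
FOLLOW(<C>): in <N>::=<C> <G>, <C> is followed by <G> with FIRST {q, r, t, v}; in <G>::=<C> <N>, <C> is followed by <N> with FIRST {epsilon, q, r, t, v}; in <G>::=<C> <N>, the suffix after <C> is nullable, so FOLLOW(<C>) ⊇ FOLLOW(<G>) = {$, q, r, t, v}. Thus FOLLOW(<C>) = {$, q, r, t, v}.
FOLLOW(<N>): in <S>::=<N>, the suffix after <N> is empty, so FOLLOW(<N>) ⊇ FOLLOW(<S>) = {$, r}; in <G>::=<C> <N>, the suffix after <N> is empty, so FOLLOW(<N>) ⊇ FOLLOW(<G>) = {$, q, r, t, v}. Thus FOLLOW(<N>) = {$, q, r, t, v}.
FOLLOW(<G>): in <C>::=<S> r <G>, the suffix after <G> is empty, so FOLLOW(<G>) ⊇ FOLLOW(<C>) = {$, q, r, t, v}; in <N>::=<G> t, <G> is followed by t with FIRST {t}; in <N>::=<C> <G>, the suffix after <G> is empty, so FOLLOW(<G>) ⊇ FOLLOW(<N>) = {$, q, r, t, v}. Thus FOLLOW(<G>) = {$, q, r, t, v}.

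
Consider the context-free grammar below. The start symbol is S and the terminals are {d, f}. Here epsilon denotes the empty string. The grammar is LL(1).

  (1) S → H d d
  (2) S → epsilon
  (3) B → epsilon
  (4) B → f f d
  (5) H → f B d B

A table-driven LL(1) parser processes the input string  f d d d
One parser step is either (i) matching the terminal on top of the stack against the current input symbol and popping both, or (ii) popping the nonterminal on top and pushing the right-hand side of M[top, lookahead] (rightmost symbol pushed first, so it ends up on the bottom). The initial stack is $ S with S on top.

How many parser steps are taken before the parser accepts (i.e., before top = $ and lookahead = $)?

     Stack          Input      Action
  1  $ S            f d d d $  expand S → H d d
  2  $ d d H        f d d d $  expand H → f B d B
  3  $ d d B d B f  f d d d $  match f
  4  $ d d B d B    d d d $    expand B → epsilon
  5  $ d d B d      d d d $    match d
  6  $ d d B        d d $      expand B → epsilon
  7  $ d d          d d $      match d
  8  $ d            d $        match d
Accept reached after 8 steps.

8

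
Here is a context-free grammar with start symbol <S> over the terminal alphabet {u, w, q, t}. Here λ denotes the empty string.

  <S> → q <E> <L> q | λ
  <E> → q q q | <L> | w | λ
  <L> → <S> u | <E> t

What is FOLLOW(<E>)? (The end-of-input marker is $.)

{q, t, u, w}

FIRST(<S>) = {λ, q}
FIRST(<E>) = {λ, q, t, u, w}  (via <L>)
FIRST(<L>) = {q, t, u, w}  (via <S> u, <E> t)
FOLLOW(<S>) includes $ since <S> is the start symbol.
FOLLOW(<S>): in <L>→<S> u, <S> is followed by u with FIRST {u}. Thus FOLLOW(<S>) = {$, u}.
FOLLOW(<E>): in <S>→q <E> <L> q, <E> is followed by <L> q with FIRST {q, t, u, w}; in <L>→<E> t, <E> is followed by t with FIRST {t}. Thus FOLLOW(<E>) = {q, t, u, w}.
FOLLOW(<L>): in <S>→q <E> <L> q, <L> is followed by q with FIRST {q}; in <E>→<L>, the suffix after <L> is empty, so FOLLOW(<L>) ⊇ FOLLOW(<E>) = {q, t, u, w}. Thus FOLLOW(<L>) = {q, t, u, w}.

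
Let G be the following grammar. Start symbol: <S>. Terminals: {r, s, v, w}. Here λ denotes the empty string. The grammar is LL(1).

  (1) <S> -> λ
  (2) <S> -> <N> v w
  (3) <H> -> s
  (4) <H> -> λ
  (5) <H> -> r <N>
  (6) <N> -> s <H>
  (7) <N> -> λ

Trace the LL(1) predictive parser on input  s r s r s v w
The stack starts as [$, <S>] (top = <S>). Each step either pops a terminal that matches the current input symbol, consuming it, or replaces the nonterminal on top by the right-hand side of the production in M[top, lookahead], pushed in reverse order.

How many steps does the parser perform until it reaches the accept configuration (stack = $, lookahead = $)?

      Stack        Input            Action
   1  $ <S>        s r s r s v w $  expand <S> -> <N> v w
   2  $ w v <N>    s r s r s v w $  expand <N> -> s <H>
   3  $ w v <H> s  s r s r s v w $  match s
   4  $ w v <H>    r s r s v w $    expand <H> -> r <N>
   5  $ w v <N> r  r s r s v w $    match r
   6  $ w v <N>    s r s v w $      expand <N> -> s <H>
   7  $ w v <H> s  s r s v w $      match s
   8  $ w v <H>    r s v w $        expand <H> -> r <N>
   9  $ w v <N> r  r s v w $        match r
  10  $ w v <N>    s v w $          expand <N> -> s <H>
  11  $ w v <H> s  s v w $          match s
  12  $ w v <H>    v w $            expand <H> -> λ
  13  $ w v        v w $            match v
  14  $ w          w $              match w
Accept reached after 14 steps.

14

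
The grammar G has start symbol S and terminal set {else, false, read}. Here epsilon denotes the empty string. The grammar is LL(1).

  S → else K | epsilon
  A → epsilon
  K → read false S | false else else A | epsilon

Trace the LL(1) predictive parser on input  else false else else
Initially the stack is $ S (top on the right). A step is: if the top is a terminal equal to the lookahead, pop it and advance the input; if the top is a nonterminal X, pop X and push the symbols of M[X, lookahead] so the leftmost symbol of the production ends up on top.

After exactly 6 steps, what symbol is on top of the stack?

step 1: stack=$ S  input=else false else else $  — expand S → else K
step 2: stack=$ K else  input=else false else else $  — match else
step 3: stack=$ K  input=false else else $  — expand K → false else else A
step 4: stack=$ A else else false  input=false else else $  — match false
step 5: stack=$ A else else  input=else else $  — match else
step 6: stack=$ A else  input=else $  — match else
Stack after step 6: $ A (top = A).

A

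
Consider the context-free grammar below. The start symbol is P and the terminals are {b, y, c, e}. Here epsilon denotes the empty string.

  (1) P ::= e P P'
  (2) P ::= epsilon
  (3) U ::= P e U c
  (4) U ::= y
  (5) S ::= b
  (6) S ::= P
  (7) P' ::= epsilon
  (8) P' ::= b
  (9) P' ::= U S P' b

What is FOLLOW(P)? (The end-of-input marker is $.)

{$, b, e, y}

FIRST(P): from P::=e P P' we get {e}; from P::=epsilon we get {epsilon}. So FIRST(P) = {epsilon, e}.
FIRST(U): from U::=P e U c we get {e}; from U::=y we get {y}. So FIRST(U) = {e, y}.
FIRST(S): from S::=b we get {b}; from S::=P we get {epsilon, e}. So FIRST(S) = {epsilon, b, e}.
FIRST(P'): from P'::=epsilon we get {epsilon}; from P'::=b we get {b}; from P'::=U S P' b we get {e, y}. So FIRST(P') = {epsilon, b, e, y}.
FOLLOW(P) includes $ since P is the start symbol.
FOLLOW(U): in U::=P e U c, U is followed by c with FIRST {c}; in P'::=U S P' b, U is followed by S P' b with FIRST {b, e, y}. Thus FOLLOW(U) = {b, c, e, y}.
FOLLOW(S): in P'::=U S P' b, S is followed by P' b with FIRST {b, e, y}. Thus FOLLOW(S) = {b, e, y}.
FOLLOW(P): in P::=e P P', P is followed by P' with FIRST {epsilon, b, e, y}; in P::=e P P', the suffix after P is nullable (adds nothing new); in U::=P e U c, P is followed by e U c with FIRST {e}; in S::=P, the suffix after P is empty, so FOLLOW(P) ⊇ FOLLOW(S) = {b, e, y}. Thus FOLLOW(P) = {$, b, e, y}.
FOLLOW(P'): in P::=e P P', the suffix after P' is empty, so FOLLOW(P') ⊇ FOLLOW(P) = {$, b, e, y}; in P'::=U S P' b, P' is followed by b with FIRST {b}. Thus FOLLOW(P') = {$, b, e, y}.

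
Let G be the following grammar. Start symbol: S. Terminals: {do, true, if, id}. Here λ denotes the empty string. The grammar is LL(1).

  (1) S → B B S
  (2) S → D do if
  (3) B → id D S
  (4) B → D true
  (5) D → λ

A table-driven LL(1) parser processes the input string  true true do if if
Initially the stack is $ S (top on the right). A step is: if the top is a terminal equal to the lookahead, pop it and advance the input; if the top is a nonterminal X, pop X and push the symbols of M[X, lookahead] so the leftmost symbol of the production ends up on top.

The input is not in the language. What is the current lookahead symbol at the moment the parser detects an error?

step 1: stack=$ S  input=true true do if if $  — expand S → B B S
step 2: stack=$ S B B  input=true true do if if $  — expand B → D true
step 3: stack=$ S B true D  input=true true do if if $  — expand D → λ
step 4: stack=$ S B true  input=true true do if if $  — match true
step 5: stack=$ S B  input=true do if if $  — expand B → D true
step 6: stack=$ S true D  input=true do if if $  — expand D → λ
step 7: stack=$ S true  input=true do if if $  — match true
step 8: stack=$ S  input=do if if $  — expand S → D do if
step 9: stack=$ if do D  input=do if if $  — expand D → λ
step 10: stack=$ if do  input=do if if $  — match do
step 11: stack=$ if  input=if if $  — match if
step 12: stack=$  input=if $  — error: stack empty but input remains

if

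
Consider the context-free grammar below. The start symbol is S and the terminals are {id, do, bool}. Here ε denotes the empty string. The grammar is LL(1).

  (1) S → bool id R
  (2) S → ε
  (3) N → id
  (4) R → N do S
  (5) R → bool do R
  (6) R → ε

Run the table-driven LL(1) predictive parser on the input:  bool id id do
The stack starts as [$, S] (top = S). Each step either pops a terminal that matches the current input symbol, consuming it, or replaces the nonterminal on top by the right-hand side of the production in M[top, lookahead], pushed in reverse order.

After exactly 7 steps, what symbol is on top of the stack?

     Stack        Input            Action
  1  $ S          bool id id do $  expand S → bool id R
  2  $ R id bool  bool id id do $  match bool
  3  $ R id       id id do $       match id
  4  $ R          id do $          expand R → N do S
  5  $ S do N     id do $          expand N → id
  6  $ S do id    id do $          match id
  7  $ S do       do $             match do
Stack after step 7: $ S (top = S).

S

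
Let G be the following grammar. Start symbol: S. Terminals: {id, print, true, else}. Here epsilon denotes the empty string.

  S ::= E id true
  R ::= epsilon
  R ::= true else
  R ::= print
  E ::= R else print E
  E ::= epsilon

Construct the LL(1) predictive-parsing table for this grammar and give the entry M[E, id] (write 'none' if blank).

E ::= epsilon

FIRST(R) = {epsilon, print, true}
FIRST(E) = {epsilon, else, print, true}  (via R else print E)
FIRST(S) = {else, id, print, true}  (via E id true)
FOLLOW(S) includes $ since S is the start symbol.
FOLLOW(E): in S::=E id true, E is followed by id true with FIRST {id}; in E::=R else print E, the suffix after E is empty (adds nothing new). Thus FOLLOW(E) = {id}.
For E ::= R else print E: FIRST(R else print E) = {else, print, true}, so it goes in M[E, t] for t ∈ {else, print, true}.
For E ::= epsilon: FIRST(epsilon) = {epsilon}, so it goes in M[E, t] for t ∈ {}; since epsilon ∈ FIRST, also for every t ∈ FOLLOW(E) = {id}.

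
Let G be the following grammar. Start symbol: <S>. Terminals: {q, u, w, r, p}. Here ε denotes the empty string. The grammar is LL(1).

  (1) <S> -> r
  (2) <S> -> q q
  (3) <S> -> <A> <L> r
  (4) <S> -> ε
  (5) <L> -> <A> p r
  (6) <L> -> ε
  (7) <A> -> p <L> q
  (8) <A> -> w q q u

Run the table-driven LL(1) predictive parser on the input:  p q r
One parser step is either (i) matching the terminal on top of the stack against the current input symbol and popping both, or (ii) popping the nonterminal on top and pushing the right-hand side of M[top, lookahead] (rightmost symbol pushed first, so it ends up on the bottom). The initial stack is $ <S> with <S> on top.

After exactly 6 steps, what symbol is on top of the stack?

r

     Stack            Input    Action
  1  $ <S>            p q r $  expand <S> -> <A> <L> r
  2  $ r <L> <A>      p q r $  expand <A> -> p <L> q
  3  $ r <L> q <L> p  p q r $  match p
  4  $ r <L> q <L>    q r $    expand <L> -> ε
  5  $ r <L> q        q r $    match q
  6  $ r <L>          r $      expand <L> -> ε
Stack after step 6: $ r (top = r).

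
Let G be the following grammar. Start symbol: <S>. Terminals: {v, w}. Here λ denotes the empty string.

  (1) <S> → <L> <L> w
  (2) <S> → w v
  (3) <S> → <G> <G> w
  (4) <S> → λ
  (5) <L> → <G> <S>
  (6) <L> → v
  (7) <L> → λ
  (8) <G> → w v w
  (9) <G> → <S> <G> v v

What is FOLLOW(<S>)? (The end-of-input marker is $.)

{$, v, w}

FIRST(<S>) = {λ, v, w}  (via <L> <L> w, <G> <G> w)
FIRST(<G>) = {v, w}  (via <S> <G> v v)
FIRST(<L>) = {λ, v, w}  (via <G> <S>)
FOLLOW(<S>) includes $ since <S> is the start symbol.
FOLLOW(<L>): in <S>→<L> <L> w (occurrence 1), <L> is followed by <L> w with FIRST {v, w}; in <S>→<L> <L> w (occurrence 2), <L> is followed by w with FIRST {w}. Thus FOLLOW(<L>) = {v, w}.
FOLLOW(<S>): in <L>→<G> <S>, the suffix after <S> is empty, so FOLLOW(<S>) ⊇ FOLLOW(<L>) = {v, w}; in <G>→<S> <G> v v, <S> is followed by <G> v v with FIRST {v, w}. Thus FOLLOW(<S>) = {$, v, w}.
FOLLOW(<G>): in <S>→<G> <G> w (occurrence 1), <G> is followed by <G> w with FIRST {v, w}; in <S>→<G> <G> w (occurrence 2), <G> is followed by w with FIRST {w}; in <L>→<G> <S>, <G> is followed by <S> with FIRST {λ, v, w}; in <L>→<G> <S>, the suffix after <G> is nullable, so FOLLOW(<G>) ⊇ FOLLOW(<L>) = {v, w}; in <G>→<S> <G> v v, <G> is followed by v v with FIRST {v}. Thus FOLLOW(<G>) = {v, w}.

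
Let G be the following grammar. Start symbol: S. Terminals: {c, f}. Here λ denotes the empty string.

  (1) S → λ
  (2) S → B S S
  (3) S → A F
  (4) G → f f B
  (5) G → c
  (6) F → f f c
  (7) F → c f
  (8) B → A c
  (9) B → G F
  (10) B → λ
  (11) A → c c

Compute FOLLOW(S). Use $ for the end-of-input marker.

FIRST(G): from G→f f B we get {f}; from G→c we get {c}. So FIRST(G) = {c, f}.
FIRST(F): from F→f f c we get {f}; from F→c f we get {c}. So FIRST(F) = {c, f}.
FIRST(A): from A→c c we get {c}. So FIRST(A) = {c}.
FIRST(B): from B→A c we get {c}; from B→G F we get {c, f}; from B→λ we get {λ}. So FIRST(B) = {λ, c, f}.
FIRST(S): from S→λ we get {λ}; from S→B S S we get {λ, c, f}; from S→A F we get {c}. So FIRST(S) = {λ, c, f}.
FOLLOW(S) includes $ since S is the start symbol.
FOLLOW(S): in S→B S S (occurrence 1), S is followed by S with FIRST {λ, c, f}; in S→B S S (occurrence 1), the suffix after S is nullable (adds nothing new); in S→B S S (occurrence 2), the suffix after S is empty (adds nothing new). Thus FOLLOW(S) = {$, c, f}.
FOLLOW(G): in B→G F, G is followed by F with FIRST {c, f}. Thus FOLLOW(G) = {c, f}.
FOLLOW(B): in S→B S S, B is followed by S S with FIRST {λ, c, f}; in S→B S S, the suffix after B is nullable, so FOLLOW(B) ⊇ FOLLOW(S) = {$, c, f}; in G→f f B, the suffix after B is empty, so FOLLOW(B) ⊇ FOLLOW(G) = {c, f}. Thus FOLLOW(B) = {$, c, f}.
FOLLOW(F): in S→A F, the suffix after F is empty, so FOLLOW(F) ⊇ FOLLOW(S) = {$, c, f}; in B→G F, the suffix after F is empty, so FOLLOW(F) ⊇ FOLLOW(B) = {$, c, f}. Thus FOLLOW(F) = {$, c, f}.
FOLLOW(A): in S→A F, A is followed by F with FIRST {c, f}; in B→A c, A is followed by c with FIRST {c}. Thus FOLLOW(A) = {c, f}.

{$, c, f}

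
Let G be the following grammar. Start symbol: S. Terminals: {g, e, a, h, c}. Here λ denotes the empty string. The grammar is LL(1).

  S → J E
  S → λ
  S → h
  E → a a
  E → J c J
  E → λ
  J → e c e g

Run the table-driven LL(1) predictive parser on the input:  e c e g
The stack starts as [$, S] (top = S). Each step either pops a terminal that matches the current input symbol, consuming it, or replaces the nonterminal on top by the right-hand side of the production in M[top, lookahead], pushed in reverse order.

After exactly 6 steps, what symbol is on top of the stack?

E

     Stack        Input      Action
  1  $ S          e c e g $  expand S → J E
  2  $ E J        e c e g $  expand J → e c e g
  3  $ E g e c e  e c e g $  match e
  4  $ E g e c    c e g $    match c
  5  $ E g e      e g $      match e
  6  $ E g        g $        match g
Stack after step 6: $ E (top = E).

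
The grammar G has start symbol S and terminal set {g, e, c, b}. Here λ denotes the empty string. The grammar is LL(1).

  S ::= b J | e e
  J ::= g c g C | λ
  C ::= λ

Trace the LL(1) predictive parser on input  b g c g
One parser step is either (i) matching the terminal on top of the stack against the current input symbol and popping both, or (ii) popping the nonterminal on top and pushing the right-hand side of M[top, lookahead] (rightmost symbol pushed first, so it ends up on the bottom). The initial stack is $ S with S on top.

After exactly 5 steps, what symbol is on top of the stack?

     Stack      Input      Action
  1  $ S        b g c g $  expand S ::= b J
  2  $ J b      b g c g $  match b
  3  $ J        g c g $    expand J ::= g c g C
  4  $ C g c g  g c g $    match g
  5  $ C g c    c g $      match c
Stack after step 5: $ C g (top = g).

g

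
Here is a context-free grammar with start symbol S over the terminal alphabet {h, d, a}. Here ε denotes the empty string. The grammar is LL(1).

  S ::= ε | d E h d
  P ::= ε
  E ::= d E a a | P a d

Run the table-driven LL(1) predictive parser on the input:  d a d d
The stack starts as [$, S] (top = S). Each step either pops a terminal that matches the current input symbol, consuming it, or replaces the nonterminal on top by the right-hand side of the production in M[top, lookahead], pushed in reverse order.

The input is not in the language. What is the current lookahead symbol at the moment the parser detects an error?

d

     Stack        Input      Action
  1  $ S          d a d d $  expand S ::= d E h d
  2  $ d h E d    d a d d $  match d
  3  $ d h E      a d d $    expand E ::= P a d
  4  $ d h d a P  a d d $    expand P ::= ε
  5  $ d h d a    a d d $    match a
  6  $ d h d      d d $      match d
  7  $ d h        d $        error: top is terminal h but lookahead is d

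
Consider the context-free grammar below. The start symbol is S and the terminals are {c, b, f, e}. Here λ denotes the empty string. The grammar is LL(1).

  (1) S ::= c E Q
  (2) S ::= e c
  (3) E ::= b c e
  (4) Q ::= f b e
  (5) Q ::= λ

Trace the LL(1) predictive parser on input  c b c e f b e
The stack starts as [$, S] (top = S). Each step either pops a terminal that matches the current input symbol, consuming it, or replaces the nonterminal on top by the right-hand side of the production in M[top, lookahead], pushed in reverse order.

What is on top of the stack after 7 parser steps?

step 1: stack=$ S  input=c b c e f b e $  — expand S ::= c E Q
step 2: stack=$ Q E c  input=c b c e f b e $  — match c
step 3: stack=$ Q E  input=b c e f b e $  — expand E ::= b c e
step 4: stack=$ Q e c b  input=b c e f b e $  — match b
step 5: stack=$ Q e c  input=c e f b e $  — match c
step 6: stack=$ Q e  input=e f b e $  — match e
step 7: stack=$ Q  input=f b e $  — expand Q ::= f b e
Stack after step 7: $ e b f (top = f).

f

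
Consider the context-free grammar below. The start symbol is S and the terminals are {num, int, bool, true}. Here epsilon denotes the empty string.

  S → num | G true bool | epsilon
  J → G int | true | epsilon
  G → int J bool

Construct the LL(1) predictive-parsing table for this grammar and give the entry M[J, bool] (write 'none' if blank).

FIRST(G): from G→int J bool we get {int}. So FIRST(G) = {int}.
FIRST(S): from S→num we get {num}; from S→G true bool we get {int}; from S→epsilon we get {epsilon}. So FIRST(S) = {epsilon, int, num}.
FIRST(J): from J→G int we get {int}; from J→true we get {true}; from J→epsilon we get {epsilon}. So FIRST(J) = {epsilon, int, true}.
FOLLOW(S) includes $ since S is the start symbol.
FOLLOW(J): in G→int J bool, J is followed by bool with FIRST {bool}. Thus FOLLOW(J) = {bool}.
For J → G int: FIRST(G int) = {int}, so it goes in M[J, t] for t ∈ {int}.
For J → true: FIRST(true) = {true}, so it goes in M[J, t] for t ∈ {true}.
For J → epsilon: FIRST(epsilon) = {epsilon}, so it goes in M[J, t] for t ∈ {}; since epsilon ∈ FIRST, also for every t ∈ FOLLOW(J) = {bool}.

J → epsilon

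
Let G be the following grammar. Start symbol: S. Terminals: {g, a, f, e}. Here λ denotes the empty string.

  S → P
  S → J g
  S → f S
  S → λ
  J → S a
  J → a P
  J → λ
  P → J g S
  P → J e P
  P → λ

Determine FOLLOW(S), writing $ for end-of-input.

FIRST(S) = {λ, a, e, f, g}  (via P, J g)
FIRST(J) = {λ, a, e, f, g}  (via S a)
FIRST(P) = {λ, a, e, f, g}  (via J g S, J e P)
FOLLOW(S) includes $ since S is the start symbol.
FOLLOW(J): in S→J g, J is followed by g with FIRST {g}; in P→J g S, J is followed by g S with FIRST {g}; in P→J e P, J is followed by e P with FIRST {e}. Thus FOLLOW(J) = {e, g}.
FOLLOW(S): in S→f S, the suffix after S is empty (adds nothing new); in J→S a, S is followed by a with FIRST {a}; in P→J g S, the suffix after S is empty, so FOLLOW(S) ⊇ FOLLOW(P) = {$, a, e, g}. Thus FOLLOW(S) = {$, a, e, g}.
FOLLOW(P): in S→P, the suffix after P is empty, so FOLLOW(P) ⊇ FOLLOW(S) = {$, a, e, g}; in J→a P, the suffix after P is empty, so FOLLOW(P) ⊇ FOLLOW(J) = {e, g}; in P→J e P, the suffix after P is empty (adds nothing new). Thus FOLLOW(P) = {$, a, e, g}.

{$, a, e, g}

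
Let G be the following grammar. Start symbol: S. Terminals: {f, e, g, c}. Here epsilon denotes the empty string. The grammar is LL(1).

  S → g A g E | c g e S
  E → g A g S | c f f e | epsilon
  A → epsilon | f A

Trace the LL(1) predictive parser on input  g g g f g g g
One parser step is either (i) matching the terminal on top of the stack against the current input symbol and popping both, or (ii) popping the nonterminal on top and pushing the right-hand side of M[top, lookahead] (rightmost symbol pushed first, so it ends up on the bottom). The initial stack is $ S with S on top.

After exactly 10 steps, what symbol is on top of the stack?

S

      Stack      Input            Action
   1  $ S        g g g f g g g $  expand S → g A g E
   2  $ E g A g  g g g f g g g $  match g
   3  $ E g A    g g f g g g $    expand A → epsilon
   4  $ E g      g g f g g g $    match g
   5  $ E        g f g g g $      expand E → g A g S
   6  $ S g A g  g f g g g $      match g
   7  $ S g A    f g g g $        expand A → f A
   8  $ S g A f  f g g g $        match f
   9  $ S g A    g g g $          expand A → epsilon
  10  $ S g      g g g $          match g
Stack after step 10: $ S (top = S).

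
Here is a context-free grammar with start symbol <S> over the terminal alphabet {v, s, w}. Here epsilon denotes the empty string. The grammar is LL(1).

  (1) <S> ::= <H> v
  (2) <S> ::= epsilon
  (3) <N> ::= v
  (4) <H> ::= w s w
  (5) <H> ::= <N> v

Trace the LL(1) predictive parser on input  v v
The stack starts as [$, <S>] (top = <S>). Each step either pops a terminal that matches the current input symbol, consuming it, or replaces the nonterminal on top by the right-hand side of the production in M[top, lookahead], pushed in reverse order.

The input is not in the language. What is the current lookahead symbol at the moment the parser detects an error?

     Stack      Input  Action
  1  $ <S>      v v $  expand <S> ::= <H> v
  2  $ v <H>    v v $  expand <H> ::= <N> v
  3  $ v v <N>  v v $  expand <N> ::= v
  4  $ v v v    v v $  match v
  5  $ v v      v $    match v
  6  $ v        $      error: top is terminal v but lookahead is $

$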